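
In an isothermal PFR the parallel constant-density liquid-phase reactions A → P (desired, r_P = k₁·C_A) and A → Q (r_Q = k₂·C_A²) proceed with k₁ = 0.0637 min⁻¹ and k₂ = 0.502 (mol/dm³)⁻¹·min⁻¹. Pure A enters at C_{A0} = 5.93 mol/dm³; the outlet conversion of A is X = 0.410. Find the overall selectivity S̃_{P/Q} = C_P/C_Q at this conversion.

0.0275

C_A = C_{A0}(1−X) = 3.499 mol/dm³.
Along a PFR/batch, dC_P/dC_A = −r_P/(r_P+r_Q) = −k₁/(k₁+k₂·C_A).
Integrating from C_{A0} to C_A: C_P = (0.0637/0.502)·ln[(0.0637+0.502·5.93)/(0.0637+0.502·3.50)] = 0.1269·ln(3.041/1.820) = 0.06512 mol/dm³.
C_Q = (C_{A0}−C_A)−C_P = 2.366 mol/dm³; S̃_{P/Q} = 0.06512/2.366 = 0.0275.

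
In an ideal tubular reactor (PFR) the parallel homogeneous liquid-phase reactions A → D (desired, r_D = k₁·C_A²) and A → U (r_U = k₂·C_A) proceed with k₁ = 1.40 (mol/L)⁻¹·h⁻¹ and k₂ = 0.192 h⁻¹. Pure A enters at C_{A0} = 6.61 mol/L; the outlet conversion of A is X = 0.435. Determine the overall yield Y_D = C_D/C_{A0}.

C_A = C_{A0}(1−X) = 3.735 mol/L.
Along a PFR/batch, dC_U/dC_A = −r_U/(r_D+r_U) = −k₂/(k₂+k₁·C_A).
Integrating from C_{A0} to C_A: C_U = (0.192/1.40)·ln[(0.192+1.40·6.61)/(0.192+1.40·3.73)] = 0.1371·ln(9.446/5.421) = 0.07617 mol/L.
Then C_D = (C_{A0}−C_A) − C_U = 2.875 − 0.07617 = 2.799 mol/L.
Y_D = C_D/C_{A0} = 2.799/6.61 = 0.423.

0.423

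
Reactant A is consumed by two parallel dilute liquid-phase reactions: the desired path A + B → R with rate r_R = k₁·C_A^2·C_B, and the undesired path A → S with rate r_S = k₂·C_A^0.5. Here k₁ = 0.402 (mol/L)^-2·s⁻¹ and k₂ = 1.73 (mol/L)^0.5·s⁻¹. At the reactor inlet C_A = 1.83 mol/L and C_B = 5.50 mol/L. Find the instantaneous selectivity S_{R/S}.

3.16

S_{R/S} = r_R/r_S = (k₁·C_A^2·C_B)/(k₂·C_A^0.5) = (k₁/k₂)·C_A^1.5·C_B.
= (0.402×1.830^2×5.500) / (1.73×1.830^0.5) = 7.404/2.340 = 3.16.
Since the desired path is higher order in A, keeping C_A high (PFR or concentrated feed) favours R.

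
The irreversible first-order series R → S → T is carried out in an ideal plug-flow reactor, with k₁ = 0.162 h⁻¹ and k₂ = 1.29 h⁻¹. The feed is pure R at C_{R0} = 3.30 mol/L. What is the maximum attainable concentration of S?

For a first-order series the maximum intermediate yield is C_{S,max}/C_{R0} = (k₁/k₂)^[k₂/(k₂−k₁)].
= (0.162/1.29)^(1.29/(1.29−0.162)) = (0.1256)^(1.144) = 0.09322.
C_{S,max} = 0.09322×3.30 = 0.308 mol/L.

0.308 mol/L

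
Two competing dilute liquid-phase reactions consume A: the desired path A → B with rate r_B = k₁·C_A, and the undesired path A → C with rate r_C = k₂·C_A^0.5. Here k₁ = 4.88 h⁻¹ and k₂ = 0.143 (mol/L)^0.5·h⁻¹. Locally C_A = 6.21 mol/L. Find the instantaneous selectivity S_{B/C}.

85.0

S_{B/C} = r_B/r_C = (k₁·C_A)/(k₂·C_A^0.5) = (k₁/k₂)·C_A^0.5.
= (4.88×6.210) / (0.143×6.210^0.5) = 30.30/0.3564 = 85.0.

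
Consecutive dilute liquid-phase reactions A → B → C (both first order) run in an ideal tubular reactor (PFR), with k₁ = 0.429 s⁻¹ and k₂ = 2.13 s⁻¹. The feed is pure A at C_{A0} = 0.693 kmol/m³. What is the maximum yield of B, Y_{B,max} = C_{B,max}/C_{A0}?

At the optimum, C_{B,max}/C_{A0} = (k₁/k₂)^[k₂/(k₂−k₁)].
= (0.429/2.13)^(2.13/(2.13−0.429)) = (0.2014)^(1.252) = 0.1345.

0.134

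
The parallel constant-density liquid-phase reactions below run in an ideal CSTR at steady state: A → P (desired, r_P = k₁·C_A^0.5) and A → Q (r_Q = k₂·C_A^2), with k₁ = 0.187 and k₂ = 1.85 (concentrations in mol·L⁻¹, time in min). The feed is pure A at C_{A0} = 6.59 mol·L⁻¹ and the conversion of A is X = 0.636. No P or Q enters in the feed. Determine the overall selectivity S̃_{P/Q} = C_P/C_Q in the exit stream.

0.0272

Exit C_A = C_{A0}(1−X) = 6.59×0.364 = 2.399 mol·L⁻¹.
A CSTR operates uniformly at the exit composition, giving r_P = 0.2896 and r_Q = 10.64 (each k·C_A^n at C_A = 2.399).
Overall selectivity = C_P/C_Q = r_Pτ/(r_Qτ) = r_P/r_Q = 0.0272.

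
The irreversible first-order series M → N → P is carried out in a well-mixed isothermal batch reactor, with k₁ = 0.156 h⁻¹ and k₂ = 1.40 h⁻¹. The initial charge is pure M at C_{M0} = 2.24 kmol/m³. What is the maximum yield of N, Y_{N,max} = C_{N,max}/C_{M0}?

Evaluating C_N at t_opt = ln(k₂/k₁)/(k₂−k₁) gives C_{N,max}/C_{M0} = (k₁/k₂)^[k₂/(k₂−k₁)].
= (0.156/1.40)^(1.40/(1.40−0.156)) = (0.1114)^(1.125) = 0.08462.

0.0846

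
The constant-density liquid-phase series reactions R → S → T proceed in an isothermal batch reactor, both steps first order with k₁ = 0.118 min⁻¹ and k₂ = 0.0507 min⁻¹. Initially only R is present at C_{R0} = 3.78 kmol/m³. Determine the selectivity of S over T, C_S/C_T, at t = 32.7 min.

0.436

Solving the coupled first-order balances gives C_S(t) = [k₁/(k₂−k₁)]·C_{R0}·(e^(−k₁t) − e^(−k₂t)).
e^(−k₁t) = e^(−0.118×32.7) = e^(−3.859) = 0.02110; e^(−k₂t) = e^(−1.658) = 0.1905.
C_S = 0.118×3.78/(0.0507−0.118) × (0.02110−0.1905) = (-6.628)×(-0.1694) = 1.123 kmol/m³.
C_R = C_{R0}e^(−k₁t) = 0.07975 kmol/m³, so C_T = C_{R0}−C_R−C_S = 2.577 kmol/m³; C_S/C_T = 0.436.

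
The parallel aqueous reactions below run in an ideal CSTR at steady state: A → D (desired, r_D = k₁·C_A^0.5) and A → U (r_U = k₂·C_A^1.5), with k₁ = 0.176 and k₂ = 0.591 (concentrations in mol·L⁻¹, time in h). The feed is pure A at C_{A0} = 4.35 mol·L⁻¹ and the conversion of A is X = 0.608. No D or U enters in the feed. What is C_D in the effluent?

0.393 mol·L⁻¹

Exit C_A = C_{A0}(1−X) = 4.35×0.392 = 1.705 mol·L⁻¹.
A CSTR operates uniformly at the exit composition, giving r_D = 0.2298 and r_U = 1.316 (each k·C_A^n at C_A = 1.705).
Fraction of consumed A going to D: r_D/(r_D+r_U) = 0.1487.
C_D = 0.1487·C_{A0}·X = 0.1487×4.35×0.608 = 0.393 mol·L⁻¹.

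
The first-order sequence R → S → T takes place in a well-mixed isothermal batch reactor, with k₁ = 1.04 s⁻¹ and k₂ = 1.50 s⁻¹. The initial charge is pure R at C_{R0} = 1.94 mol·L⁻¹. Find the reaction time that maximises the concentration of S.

The intermediate peaks when r₁ = r₂, i.e. k₁e^(−k₁t) = k₂e^(−k₂t), giving t_opt = ln(k₂/k₁)/(k₂−k₁).
= ln(1.50/1.04)/(1.50−1.04) = ln(1.442)/0.4600 = 0.3662/0.4600 = 0.796 s.

0.796 s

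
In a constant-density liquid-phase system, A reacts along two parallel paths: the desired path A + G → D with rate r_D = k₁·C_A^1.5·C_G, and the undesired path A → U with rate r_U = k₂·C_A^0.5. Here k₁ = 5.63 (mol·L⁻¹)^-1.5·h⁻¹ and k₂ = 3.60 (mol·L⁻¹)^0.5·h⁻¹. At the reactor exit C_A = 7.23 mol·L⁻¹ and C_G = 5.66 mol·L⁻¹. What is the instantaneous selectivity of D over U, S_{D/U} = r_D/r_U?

S_{D/U} = r_D/r_U = (k₁·C_A^1.5·C_G)/(k₂·C_A^0.5) = (k₁/k₂)·C_A·C_G.
= (5.63×7.230^1.5×5.660) / (3.60×7.230^0.5) = 619.5/9.680 = 64.0.

64.0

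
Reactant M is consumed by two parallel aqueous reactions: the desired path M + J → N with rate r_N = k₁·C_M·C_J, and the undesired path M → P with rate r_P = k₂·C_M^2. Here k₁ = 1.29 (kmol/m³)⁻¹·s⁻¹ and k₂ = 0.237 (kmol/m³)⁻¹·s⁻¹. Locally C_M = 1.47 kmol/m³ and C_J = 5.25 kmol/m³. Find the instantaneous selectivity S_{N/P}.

19.4

S_{N/P} = r_N/r_P = (k₁·C_M·C_J)/(k₂·C_M^2) = (k₁/k₂)·C_M⁻¹·C_J.
= (1.29×1.470×5.250) / (0.237×1.470^2) = 9.956/0.5121 = 19.4.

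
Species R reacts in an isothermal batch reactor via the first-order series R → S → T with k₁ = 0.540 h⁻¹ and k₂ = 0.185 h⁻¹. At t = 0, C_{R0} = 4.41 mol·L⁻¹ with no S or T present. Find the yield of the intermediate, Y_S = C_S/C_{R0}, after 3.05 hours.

0.572

Solving the coupled first-order balances gives C_S(t) = [k₁/(k₂−k₁)]·C_{R0}·(e^(−k₁t) − e^(−k₂t)).
e^(−k₁t) = e^(−0.540×3.05) = e^(−1.647) = 0.1926; e^(−k₂t) = e^(−0.5642) = 0.5688.
C_S = 0.540×4.41/(0.185−0.540) × (0.1926−0.5688) = (-6.708)×(-0.3762) = 2.523 mol·L⁻¹.
Y_S = C_S/C_{R0} = 2.523/4.41 = 0.572.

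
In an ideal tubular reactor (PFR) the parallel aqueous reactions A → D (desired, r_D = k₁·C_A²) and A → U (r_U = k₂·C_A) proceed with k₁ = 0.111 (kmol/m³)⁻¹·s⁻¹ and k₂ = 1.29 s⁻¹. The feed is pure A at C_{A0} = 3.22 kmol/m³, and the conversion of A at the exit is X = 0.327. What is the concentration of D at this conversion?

0.198 kmol/m³

C_A = C_{A0}(1−X) = 2.167 kmol/m³.
Along a PFR/batch, dC_U/dC_A = −r_U/(r_D+r_U) = −k₂/(k₂+k₁·C_A).
Integrating from C_{A0} to C_A: C_U = (1.29/0.111)·ln[(1.29+0.111·3.22)/(1.29+0.111·2.17)] = 11.62·ln(1.647/1.531) = 0.8552 kmol/m³.
Then C_D = (C_{A0}−C_A) − C_U = 1.053 − 0.8552 = 0.1977 kmol/m³.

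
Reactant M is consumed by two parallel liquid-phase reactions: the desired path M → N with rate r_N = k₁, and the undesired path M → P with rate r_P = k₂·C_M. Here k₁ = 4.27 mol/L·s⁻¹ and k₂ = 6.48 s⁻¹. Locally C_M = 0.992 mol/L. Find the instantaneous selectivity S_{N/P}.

0.664

S_{N/P} = r_N/r_P = (k₁)/(k₂·C_M) = (k₁/k₂)·C_M⁻¹.
= (4.27) / (6.48×0.9920) = 4.270/6.428 = 0.664.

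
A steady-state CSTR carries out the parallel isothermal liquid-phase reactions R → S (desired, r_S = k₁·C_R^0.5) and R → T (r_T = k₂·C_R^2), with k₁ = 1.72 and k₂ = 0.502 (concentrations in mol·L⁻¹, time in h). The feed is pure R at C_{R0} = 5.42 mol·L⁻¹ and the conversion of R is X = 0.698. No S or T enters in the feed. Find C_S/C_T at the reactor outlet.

Exit C_R = C_{R0}(1−X) = 5.42×0.302 = 1.637 mol·L⁻¹.
In a CSTR the entire volume is at exit conditions, so r_S = 1.72×1.637^0.5 = 2.201 and r_T = 0.502×1.637^2 = 1.345.
Overall selectivity = C_S/C_T = r_Sτ/(r_Tτ) = r_S/r_T = 1.64.

1.64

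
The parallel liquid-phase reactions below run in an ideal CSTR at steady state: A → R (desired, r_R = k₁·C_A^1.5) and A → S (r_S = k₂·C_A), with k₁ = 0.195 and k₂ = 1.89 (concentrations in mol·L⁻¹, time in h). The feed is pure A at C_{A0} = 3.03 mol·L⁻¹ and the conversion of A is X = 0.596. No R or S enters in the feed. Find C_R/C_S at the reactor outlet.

0.114

Exit C_A = C_{A0}(1−X) = 3.03×0.404 = 1.224 mol·L⁻¹.
In a CSTR the entire volume is at exit conditions, so r_R = 0.195×1.224^1.5 = 0.2641 and r_S = 1.89×1.224 = 2.314.
Overall selectivity = C_R/C_S = r_Rτ/(r_Sτ) = r_R/r_S = 0.114.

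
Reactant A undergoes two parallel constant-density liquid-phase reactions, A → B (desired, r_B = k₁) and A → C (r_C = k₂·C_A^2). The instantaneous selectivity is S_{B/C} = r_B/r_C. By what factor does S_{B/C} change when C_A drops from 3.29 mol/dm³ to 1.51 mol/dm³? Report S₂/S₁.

4.75

S_{B/C} = (k₁/k₂)·C_A^-2, so S₂/S₁ = (C_{A,2}/C_{A,1})^-2.
= (1.51/3.29)^(-2) = (0.4590)^(-2) = 4.75.
Selectivity toward B rises as C_A falls — low-concentration operation is favoured.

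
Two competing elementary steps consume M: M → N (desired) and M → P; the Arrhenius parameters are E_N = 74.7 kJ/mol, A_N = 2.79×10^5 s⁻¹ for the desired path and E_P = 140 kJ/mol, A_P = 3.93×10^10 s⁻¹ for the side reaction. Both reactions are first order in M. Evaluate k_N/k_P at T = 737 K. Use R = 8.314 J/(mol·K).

0.302

Since both paths have the same order in M, the concentration cancels and S_{N/P} = k_N/k_P = (A_N/A_P)·exp[(E_P−E_N)/(RT)].
(E_P−E_N)/(RT) = (140−74.7)×10³/(8.314×737) = 65300/6127 = 10.66.
k_N/k_P = (2.79×10^5/3.93×10^10)·exp(10.66) = 7.099×10^-6 × 42490 = 0.302.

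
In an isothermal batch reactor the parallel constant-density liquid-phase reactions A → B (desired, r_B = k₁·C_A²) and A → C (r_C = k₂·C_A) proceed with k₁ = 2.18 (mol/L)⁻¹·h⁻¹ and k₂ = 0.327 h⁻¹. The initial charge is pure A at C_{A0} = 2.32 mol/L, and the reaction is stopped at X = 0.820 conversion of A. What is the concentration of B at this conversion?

C_A = C_{A0}(1−X) = 0.4176 mol/L.
Along a PFR/batch, dC_C/dC_A = −r_C/(r_B+r_C) = −k₂/(k₂+k₁·C_A).
Integrating from C_{A0} to C_A: C_C = (0.327/2.18)·ln[(0.327+2.18·2.32)/(0.327+2.18·0.418)] = 0.1500·ln(5.385/1.237) = 0.2206 mol/L.
Then C_B = (C_{A0}−C_A) − C_C = 1.902 − 0.2206 = 1.682 mol/L.

1.68 mol/L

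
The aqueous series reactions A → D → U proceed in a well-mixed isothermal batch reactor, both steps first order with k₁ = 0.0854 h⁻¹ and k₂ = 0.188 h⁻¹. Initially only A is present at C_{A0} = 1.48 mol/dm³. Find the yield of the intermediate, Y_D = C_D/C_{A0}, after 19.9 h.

0.132

For first-order series with pure A initially, C_D(t) = k₁C_{A0}/(k₂−k₁)·(e^(−k₁t) − e^(−k₂t)).
e^(−k₁t) = e^(−0.0854×19.9) = e^(−1.699) = 0.1828; e^(−k₂t) = e^(−3.741) = 0.02373.
C_D = 0.0854×1.48/(0.188−0.0854) × (0.1828−0.02373) = 1.232×0.1591 = 0.1959 mol/dm³.
Y_D = C_D/C_{A0} = 0.1959/1.48 = 0.132.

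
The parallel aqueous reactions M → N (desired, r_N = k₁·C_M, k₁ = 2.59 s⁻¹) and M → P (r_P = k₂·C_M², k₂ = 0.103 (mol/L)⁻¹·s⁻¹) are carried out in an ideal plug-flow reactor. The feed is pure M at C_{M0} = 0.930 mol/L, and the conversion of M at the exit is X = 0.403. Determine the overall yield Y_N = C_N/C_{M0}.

C_M = C_{M0}(1−X) = 0.5552 mol/L.
Along a PFR/batch, dC_N/dC_M = −r_N/(r_N+r_P) = −k₁/(k₁+k₂·C_M).
Integrating from C_{M0} to C_M: C_N = (2.59/0.103)·ln[(2.59+0.103·0.930)/(2.59+0.103·0.555)] = 25.15·ln(2.686/2.647) = 0.3640 mol/L.
Y_N = C_N/C_{M0} = 0.3640/0.930 = 0.391.

0.391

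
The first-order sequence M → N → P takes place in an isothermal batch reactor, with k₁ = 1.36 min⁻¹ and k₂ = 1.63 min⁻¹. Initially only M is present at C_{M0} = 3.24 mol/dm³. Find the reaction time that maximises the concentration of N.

For first-order series the maximum of C_N occurs at t_opt = ln(k₂/k₁)/(k₂−k₁).
= ln(1.63/1.36)/(1.63−1.36) = ln(1.199)/0.2700 = 0.1811/0.2700 = 0.671 min.

0.671 min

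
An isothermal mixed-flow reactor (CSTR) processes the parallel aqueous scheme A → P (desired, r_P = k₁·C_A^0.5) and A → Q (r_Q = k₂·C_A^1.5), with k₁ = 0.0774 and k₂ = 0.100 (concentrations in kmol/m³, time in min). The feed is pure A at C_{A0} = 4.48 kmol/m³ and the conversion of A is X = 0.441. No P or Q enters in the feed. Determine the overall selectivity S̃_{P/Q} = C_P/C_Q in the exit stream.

Exit C_A = C_{A0}(1−X) = 4.48×0.559 = 2.504 kmol/m³.
In a CSTR the entire volume is at exit conditions, so r_P = 0.0774×2.504^0.5 = 0.1225 and r_Q = 0.100×2.504^1.5 = 0.3963.
Overall selectivity = C_P/C_Q = r_Pτ/(r_Qτ) = r_P/r_Q = 0.309.

0.309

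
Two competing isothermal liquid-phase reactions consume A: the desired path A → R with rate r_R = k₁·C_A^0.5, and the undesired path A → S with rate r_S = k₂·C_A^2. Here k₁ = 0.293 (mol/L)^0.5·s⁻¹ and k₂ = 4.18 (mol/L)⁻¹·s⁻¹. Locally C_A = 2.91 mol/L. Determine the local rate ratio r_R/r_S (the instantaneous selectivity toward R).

0.0141

S_{R/S} = r_R/r_S = (k₁·C_A^0.5)/(k₂·C_A^2) = (k₁/k₂)·C_A^-1.5.
= (0.293×2.910^0.5) / (4.18×2.910^2) = 0.4998/35.40 = 0.0141.
The undesired path is higher order in A, so low C_A (CSTR or dilute feed) favours R.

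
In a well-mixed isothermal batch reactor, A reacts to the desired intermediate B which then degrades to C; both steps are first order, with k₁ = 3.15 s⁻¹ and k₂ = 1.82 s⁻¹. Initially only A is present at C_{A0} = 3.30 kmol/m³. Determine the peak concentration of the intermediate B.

1.56 kmol/m³

For a first-order series the maximum intermediate yield is C_{B,max}/C_{A0} = (k₁/k₂)^[k₂/(k₂−k₁)].
= (3.15/1.82)^(1.82/(1.82−3.15)) = (1.731)^(-1.368) = 0.4721.
C_{B,max} = 0.4721×3.30 = 1.56 kmol/m³.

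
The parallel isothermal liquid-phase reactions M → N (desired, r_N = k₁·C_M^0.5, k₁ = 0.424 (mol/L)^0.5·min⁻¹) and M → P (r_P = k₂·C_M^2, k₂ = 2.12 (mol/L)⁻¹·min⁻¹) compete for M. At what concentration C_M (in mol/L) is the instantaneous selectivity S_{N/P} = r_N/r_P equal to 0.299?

S_{N/P} = (k₁/k₂)·C_M^-1.5 ⇒ C_M = (S·k₂/k₁)^(1/(-1.5)).
= (0.299×2.12/0.424)^(-0.6667) = (1.495)^(-0.6667) = 0.765 mol/L.

0.765 mol/L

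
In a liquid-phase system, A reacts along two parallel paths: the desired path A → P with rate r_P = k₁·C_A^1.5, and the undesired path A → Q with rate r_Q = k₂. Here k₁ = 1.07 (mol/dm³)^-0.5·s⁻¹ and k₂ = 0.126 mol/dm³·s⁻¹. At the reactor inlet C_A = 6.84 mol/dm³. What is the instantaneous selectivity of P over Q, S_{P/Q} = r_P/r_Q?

152

S_{P/Q} = r_P/r_Q = (k₁·C_A^1.5)/(k₂) = (k₁/k₂)·C_A^1.5.
= (1.07×6.840^1.5) / (0.126) = 19.14/0.1260 = 152.
Since the desired path is higher order in A, keeping C_A high (PFR or concentrated feed) favours P.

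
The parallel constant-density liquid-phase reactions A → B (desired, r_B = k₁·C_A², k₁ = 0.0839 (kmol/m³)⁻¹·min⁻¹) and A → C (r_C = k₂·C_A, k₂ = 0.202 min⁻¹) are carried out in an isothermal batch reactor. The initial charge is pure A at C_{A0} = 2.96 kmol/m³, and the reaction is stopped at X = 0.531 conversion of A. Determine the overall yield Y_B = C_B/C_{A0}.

C_A = C_{A0}(1−X) = 1.388 kmol/m³.
Along a PFR/batch, dC_C/dC_A = −r_C/(r_B+r_C) = −k₂/(k₂+k₁·C_A).
Integrating from C_{A0} to C_A: C_C = (0.202/0.0839)·ln[(0.202+0.0839·2.96)/(0.202+0.0839·1.39)] = 2.408·ln(0.4503/0.3185) = 0.8342 kmol/m³.
Then C_B = (C_{A0}−C_A) − C_C = 1.572 − 0.8342 = 0.7376 kmol/m³.
Y_B = C_B/C_{A0} = 0.7376/2.96 = 0.249.

0.249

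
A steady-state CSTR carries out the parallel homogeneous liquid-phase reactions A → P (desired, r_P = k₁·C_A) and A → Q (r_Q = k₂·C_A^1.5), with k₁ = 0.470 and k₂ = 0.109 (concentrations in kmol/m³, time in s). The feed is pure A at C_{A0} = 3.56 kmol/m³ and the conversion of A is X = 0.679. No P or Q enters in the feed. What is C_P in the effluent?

1.94 kmol/m³

Exit C_A = C_{A0}(1−X) = 3.56×0.321 = 1.143 kmol/m³.
In a CSTR the entire volume is at exit conditions, so r_P = 0.470×1.143 = 0.5371 and r_Q = 0.109×1.143^1.5 = 0.1332.
Fraction of consumed A going to P: r_P/(r_P+r_Q) = 0.8013.
C_P = 0.8013·C_{A0}·X = 0.8013×3.56×0.679 = 1.94 kmol/m³.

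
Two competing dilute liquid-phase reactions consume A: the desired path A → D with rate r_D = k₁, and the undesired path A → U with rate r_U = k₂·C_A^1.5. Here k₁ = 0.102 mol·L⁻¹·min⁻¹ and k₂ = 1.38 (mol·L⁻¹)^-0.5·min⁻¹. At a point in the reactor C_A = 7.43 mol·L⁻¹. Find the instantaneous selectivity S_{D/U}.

0.00365

S_{D/U} = r_D/r_U = (k₁)/(k₂·C_A^1.5) = (k₁/k₂)·C_A^-1.5.
= (0.102) / (1.38×7.430^1.5) = 0.1020/27.95 = 0.00365.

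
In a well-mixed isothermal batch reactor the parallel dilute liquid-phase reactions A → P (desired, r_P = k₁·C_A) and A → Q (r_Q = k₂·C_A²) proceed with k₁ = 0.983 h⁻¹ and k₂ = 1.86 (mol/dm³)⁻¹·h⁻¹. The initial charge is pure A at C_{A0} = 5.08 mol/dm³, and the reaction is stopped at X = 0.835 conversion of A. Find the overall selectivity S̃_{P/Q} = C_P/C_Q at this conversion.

0.213

C_A = C_{A0}(1−X) = 0.8382 mol/dm³.
Along a PFR/batch, dC_P/dC_A = −r_P/(r_P+r_Q) = −k₁/(k₁+k₂·C_A).
Integrating from C_{A0} to C_A: C_P = (0.983/1.86)·ln[(0.983+1.86·5.08)/(0.983+1.86·0.838)] = 0.5285·ln(10.43/2.542) = 0.7462 mol/dm³.
C_Q = (C_{A0}−C_A)−C_P = 3.496 mol/dm³; S̃_{P/Q} = 0.7462/3.496 = 0.213.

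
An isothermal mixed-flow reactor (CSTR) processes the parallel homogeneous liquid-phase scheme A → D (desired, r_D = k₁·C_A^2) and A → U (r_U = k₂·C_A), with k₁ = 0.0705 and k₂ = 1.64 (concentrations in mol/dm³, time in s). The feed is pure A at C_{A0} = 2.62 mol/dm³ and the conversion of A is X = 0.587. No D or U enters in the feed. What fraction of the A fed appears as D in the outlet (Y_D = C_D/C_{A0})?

Exit C_A = C_{A0}(1−X) = 2.62×0.413 = 1.082 mol/dm³.
A CSTR operates uniformly at the exit composition, giving r_D = 0.08255 and r_U = 1.775 (each k·C_A^n at C_A = 1.082).
Fraction of consumed A going to D: r_D/(r_D+r_U) = 0.04445.
C_D = 0.04445·C_{A0}·X = 0.04445×2.62×0.587 = 0.0684 mol/dm³; Y_D = C_D/C_{A0} = 0.0261.

0.0261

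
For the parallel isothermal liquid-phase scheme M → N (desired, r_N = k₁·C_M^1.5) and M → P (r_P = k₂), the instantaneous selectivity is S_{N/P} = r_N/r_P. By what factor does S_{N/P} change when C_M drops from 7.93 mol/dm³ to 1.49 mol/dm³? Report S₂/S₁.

S_{N/P} = (k₁/k₂)·C_M^1.5, so S₂/S₁ = (C_{M,2}/C_{M,1})^1.5.
= (1.49/7.93)^1.5 = (0.1879)^1.5 = 0.0814.
Selectivity toward N falls as C_M falls — high-concentration operation is favoured.

0.0814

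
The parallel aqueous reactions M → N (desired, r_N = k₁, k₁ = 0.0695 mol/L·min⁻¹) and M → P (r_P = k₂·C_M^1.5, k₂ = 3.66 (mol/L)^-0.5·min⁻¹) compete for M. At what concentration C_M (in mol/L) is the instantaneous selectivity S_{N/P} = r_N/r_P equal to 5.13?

S_{N/P} = (k₁/k₂)·C_M^-1.5 ⇒ C_M = (S·k₂/k₁)^(1/(-1.5)).
= (5.13×3.66/0.0695)^(-0.6667) = (270.2)^(-0.6667) = 0.0239 mol/L.

0.0239 mol/L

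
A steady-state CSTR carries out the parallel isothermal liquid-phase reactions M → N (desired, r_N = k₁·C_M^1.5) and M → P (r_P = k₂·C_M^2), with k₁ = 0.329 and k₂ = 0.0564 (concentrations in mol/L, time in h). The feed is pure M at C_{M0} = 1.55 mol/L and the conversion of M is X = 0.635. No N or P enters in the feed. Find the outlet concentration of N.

0.872 mol/L

Exit C_M = C_{M0}(1−X) = 1.55×0.365 = 0.5657 mol/L.
A CSTR operates uniformly at the exit composition, giving r_N = 0.1400 and r_P = 0.01805 (each k·C_M^n at C_M = 0.5657).
Fraction of consumed M going to N: r_N/(r_N+r_P) = 0.8858.
C_N = 0.8858·C_{M0}·X = 0.8858×1.55×0.635 = 0.872 mol/L.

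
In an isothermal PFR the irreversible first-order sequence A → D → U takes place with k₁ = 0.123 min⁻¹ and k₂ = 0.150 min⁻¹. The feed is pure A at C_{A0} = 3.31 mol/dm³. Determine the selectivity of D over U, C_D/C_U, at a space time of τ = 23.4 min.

For first-order series with pure A initially, C_D(τ) = k₁C_{A0}/(k₂−k₁)·(e^(−k₁τ) − e^(−k₂τ)).
e^(−k₁τ) = e^(−0.123×23.4) = e^(−2.878) = 0.05624; e^(−k₂τ) = e^(−3.510) = 0.02990.
C_D = 0.123×3.31/(0.150−0.123) × (0.05624−0.02990) = 15.08×0.02634 = 0.3972 mol/dm³.
C_A = C_{A0}e^(−k₁τ) = 0.1861 mol/dm³, so C_U = C_{A0}−C_A−C_D = 2.727 mol/dm³; C_D/C_U = 0.146.

0.146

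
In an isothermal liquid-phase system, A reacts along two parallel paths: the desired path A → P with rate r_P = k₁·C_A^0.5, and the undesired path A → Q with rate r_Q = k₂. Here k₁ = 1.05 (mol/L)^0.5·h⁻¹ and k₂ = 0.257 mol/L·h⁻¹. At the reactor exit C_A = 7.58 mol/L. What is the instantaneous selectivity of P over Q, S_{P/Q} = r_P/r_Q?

S_{P/Q} = r_P/r_Q = (k₁·C_A^0.5)/(k₂) = (k₁/k₂)·C_A^0.5.
= (1.05×7.580^0.5) / (0.257) = 2.891/0.2570 = 11.2.

11.2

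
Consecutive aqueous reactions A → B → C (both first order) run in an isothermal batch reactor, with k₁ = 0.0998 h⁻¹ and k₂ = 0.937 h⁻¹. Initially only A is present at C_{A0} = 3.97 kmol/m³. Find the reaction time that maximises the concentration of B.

2.68 h

For first-order series the maximum of C_B occurs at t_opt = ln(k₂/k₁)/(k₂−k₁).
= ln(0.937/0.0998)/(0.937−0.0998) = ln(9.389)/0.8372 = 2.240/0.8372 = 2.68 h.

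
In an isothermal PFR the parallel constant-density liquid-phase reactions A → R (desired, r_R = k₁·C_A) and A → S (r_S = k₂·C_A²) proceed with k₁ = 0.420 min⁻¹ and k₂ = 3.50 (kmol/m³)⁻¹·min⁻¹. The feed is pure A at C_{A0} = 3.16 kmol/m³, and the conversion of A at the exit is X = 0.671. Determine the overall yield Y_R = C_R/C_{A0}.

C_A = C_{A0}(1−X) = 1.040 kmol/m³.
Along a PFR/batch, dC_R/dC_A = −r_R/(r_R+r_S) = −k₁/(k₁+k₂·C_A).
Integrating from C_{A0} to C_A: C_R = (0.420/3.50)·ln[(0.420+3.50·3.16)/(0.420+3.50·1.04)] = 0.1200·ln(11.48/4.059) = 0.1248 kmol/m³.
Y_R = C_R/C_{A0} = 0.1248/3.16 = 0.0395.

0.0395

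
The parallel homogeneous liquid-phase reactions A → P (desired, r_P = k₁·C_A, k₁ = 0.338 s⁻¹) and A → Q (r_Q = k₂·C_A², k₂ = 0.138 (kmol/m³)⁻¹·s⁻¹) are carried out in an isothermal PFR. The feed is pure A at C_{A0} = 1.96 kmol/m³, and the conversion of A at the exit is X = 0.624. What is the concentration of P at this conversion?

C_A = C_{A0}(1−X) = 0.7370 kmol/m³.
Along a PFR/batch, dC_P/dC_A = −r_P/(r_P+r_Q) = −k₁/(k₁+k₂·C_A).
Integrating from C_{A0} to C_A: C_P = (0.338/0.138)·ln[(0.338+0.138·1.96)/(0.338+0.138·0.737)] = 2.449·ln(0.6085/0.4397) = 0.7957 kmol/m³.

0.796 kmol/m³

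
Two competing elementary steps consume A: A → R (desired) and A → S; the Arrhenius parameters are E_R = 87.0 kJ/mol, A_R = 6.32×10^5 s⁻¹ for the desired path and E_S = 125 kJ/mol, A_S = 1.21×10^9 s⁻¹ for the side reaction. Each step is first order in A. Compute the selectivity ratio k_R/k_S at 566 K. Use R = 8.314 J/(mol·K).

1.68

With equal orders, S_{R/S} = k_R/k_S = (A_R/A_S)·exp[(E_S−E_R)/(RT)].
(E_S−E_R)/(RT) = (125−87.0)×10³/(8.314×566) = 38000/4706 = 8.075.
k_R/k_S = (6.32×10^5/1.21×10^9)·exp(8.075) = 5.223×10^-4 × 3214 = 1.68.
Since E_R < E_S, lowering the temperature improves selectivity toward R.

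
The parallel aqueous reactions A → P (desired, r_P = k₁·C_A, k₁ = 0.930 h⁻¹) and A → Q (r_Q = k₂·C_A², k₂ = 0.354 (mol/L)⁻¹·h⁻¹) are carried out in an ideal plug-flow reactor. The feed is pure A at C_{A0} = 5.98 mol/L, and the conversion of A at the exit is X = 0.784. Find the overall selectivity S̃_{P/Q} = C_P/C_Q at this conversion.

0.789

C_A = C_{A0}(1−X) = 1.292 mol/L.
Along a PFR/batch, dC_P/dC_A = −r_P/(r_P+r_Q) = −k₁/(k₁+k₂·C_A).
Integrating from C_{A0} to C_A: C_P = (0.930/0.354)·ln[(0.930+0.354·5.98)/(0.930+0.354·1.29)] = 2.627·ln(3.047/1.387) = 2.067 mol/L.
C_Q = (C_{A0}−C_A)−C_P = 2.621 mol/L; S̃_{P/Q} = 2.067/2.621 = 0.789.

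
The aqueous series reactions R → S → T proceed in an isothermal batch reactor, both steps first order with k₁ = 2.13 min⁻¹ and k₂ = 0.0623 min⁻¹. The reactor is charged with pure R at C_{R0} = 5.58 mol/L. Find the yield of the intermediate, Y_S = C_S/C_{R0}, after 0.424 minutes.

Solving the coupled first-order balances gives C_S(t) = [k₁/(k₂−k₁)]·C_{R0}·(e^(−k₁t) − e^(−k₂t)).
e^(−k₁t) = e^(−2.13×0.424) = e^(−0.9031) = 0.4053; e^(−k₂t) = e^(−0.02642) = 0.9739.
C_S = 2.13×5.58/(0.0623−2.13) × (0.4053−0.9739) = (-5.748)×(-0.5686) = 3.269 mol/L.
Y_S = C_S/C_{R0} = 3.269/5.58 = 0.586.

0.586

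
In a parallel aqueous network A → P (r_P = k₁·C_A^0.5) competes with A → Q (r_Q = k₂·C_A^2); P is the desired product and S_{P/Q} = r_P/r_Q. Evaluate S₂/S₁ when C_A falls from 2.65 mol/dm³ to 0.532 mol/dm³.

S_{P/Q} = (k₁/k₂)·C_A^-1.5, so S₂/S₁ = (C_{A,2}/C_{A,1})^-1.5.
= (0.532/2.65)^(-1.5) = (0.2008)^(-1.5) = 11.1.
Selectivity toward P rises as C_A falls — low-concentration operation is favoured.

11.1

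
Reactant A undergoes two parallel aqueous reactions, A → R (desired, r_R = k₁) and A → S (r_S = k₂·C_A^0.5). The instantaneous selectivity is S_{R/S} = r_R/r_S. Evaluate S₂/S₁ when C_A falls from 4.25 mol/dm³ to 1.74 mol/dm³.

S_{R/S} = (k₁/k₂)·C_A^-0.5, so S₂/S₁ = (C_{A,2}/C_{A,1})^-0.5.
= (1.74/4.25)^(-0.5) = (0.4094)^(-0.5) = 1.56.
Selectivity toward R rises as C_A falls — low-concentration operation is favoured.

1.56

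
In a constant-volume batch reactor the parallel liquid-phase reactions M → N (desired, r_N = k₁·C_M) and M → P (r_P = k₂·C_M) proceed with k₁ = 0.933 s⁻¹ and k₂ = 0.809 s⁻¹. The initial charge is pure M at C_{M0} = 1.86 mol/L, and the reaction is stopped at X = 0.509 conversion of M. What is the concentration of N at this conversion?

0.507 mol/L

C_M = C_{M0}(1−X) = 0.9133 mol/L.
Both paths are first order in M, so the instantaneous fraction to N is constant: dC_N/d(−C_M) = k₁/(k₁+k₂) = 0.5356.
C_N = 0.5356·(C_{M0}−C_M) = 0.5356×0.9467 = 0.507 mol/L.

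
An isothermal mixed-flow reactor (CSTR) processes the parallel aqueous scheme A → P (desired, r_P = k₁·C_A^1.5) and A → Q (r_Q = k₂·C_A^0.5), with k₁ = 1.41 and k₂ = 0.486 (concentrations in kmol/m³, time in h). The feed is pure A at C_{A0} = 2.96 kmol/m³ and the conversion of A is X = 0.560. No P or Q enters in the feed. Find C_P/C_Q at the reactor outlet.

3.78

Exit C_A = C_{A0}(1−X) = 2.96×0.440 = 1.302 kmol/m³.
A CSTR operates uniformly at the exit composition, giving r_P = 2.096 and r_Q = 0.5546 (each k·C_A^n at C_A = 1.302).
Overall selectivity = C_P/C_Q = r_Pτ/(r_Qτ) = r_P/r_Q = 3.78.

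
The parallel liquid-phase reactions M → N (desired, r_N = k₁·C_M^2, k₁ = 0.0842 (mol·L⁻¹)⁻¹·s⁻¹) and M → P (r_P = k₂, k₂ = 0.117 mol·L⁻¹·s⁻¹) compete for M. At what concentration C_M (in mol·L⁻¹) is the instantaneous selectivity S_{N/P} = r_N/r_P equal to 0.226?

0.560 mol·L⁻¹

S_{N/P} = (k₁/k₂)·C_M^2 ⇒ C_M = (S·k₂/k₁)^(0.5).
= (0.226×0.117/0.0842)^(0.5) = (0.3140)^(0.5) = 0.560 mol·L⁻¹.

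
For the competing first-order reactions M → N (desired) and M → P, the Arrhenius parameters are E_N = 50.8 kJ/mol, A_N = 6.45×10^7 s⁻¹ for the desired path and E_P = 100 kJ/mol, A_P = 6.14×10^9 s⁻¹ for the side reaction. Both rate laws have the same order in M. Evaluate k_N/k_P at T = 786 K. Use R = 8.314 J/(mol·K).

Since both paths have the same order in M, the concentration cancels and S_{N/P} = k_N/k_P = (A_N/A_P)·exp[(E_P−E_N)/(RT)].
(E_P−E_N)/(RT) = (100−50.8)×10³/(8.314×786) = 49200/6535 = 7.529.
k_N/k_P = (6.45×10^7/6.14×10^9)·exp(7.529) = 0.01050 × 1861 = 19.6.
Since E_N < E_P, lowering the temperature improves selectivity toward N.

19.6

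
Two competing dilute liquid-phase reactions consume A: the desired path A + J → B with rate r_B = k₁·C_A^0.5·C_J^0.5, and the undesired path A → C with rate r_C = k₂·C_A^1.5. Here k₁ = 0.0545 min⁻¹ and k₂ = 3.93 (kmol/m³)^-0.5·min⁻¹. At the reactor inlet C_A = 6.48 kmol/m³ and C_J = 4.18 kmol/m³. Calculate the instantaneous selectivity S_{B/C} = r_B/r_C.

S_{B/C} = r_B/r_C = (k₁·C_A^0.5·C_J^0.5)/(k₂·C_A^1.5) = (k₁/k₂)·C_A⁻¹·C_J^0.5.
= (0.0545×6.480^0.5×4.180^0.5) / (3.93×6.480^1.5) = 0.2836/64.83 = 0.00438.
The undesired path is higher order in A, so low C_A (CSTR or dilute feed) favours B.

0.00438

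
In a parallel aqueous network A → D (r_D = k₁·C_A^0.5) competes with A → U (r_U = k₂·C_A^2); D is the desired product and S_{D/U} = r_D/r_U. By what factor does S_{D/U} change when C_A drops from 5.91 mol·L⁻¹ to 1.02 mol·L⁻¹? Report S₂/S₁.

S_{D/U} = (k₁/k₂)·C_A^-1.5, so S₂/S₁ = (C_{A,2}/C_{A,1})^-1.5.
= (1.02/5.91)^(-1.5) = (0.1726)^(-1.5) = 13.9.

13.9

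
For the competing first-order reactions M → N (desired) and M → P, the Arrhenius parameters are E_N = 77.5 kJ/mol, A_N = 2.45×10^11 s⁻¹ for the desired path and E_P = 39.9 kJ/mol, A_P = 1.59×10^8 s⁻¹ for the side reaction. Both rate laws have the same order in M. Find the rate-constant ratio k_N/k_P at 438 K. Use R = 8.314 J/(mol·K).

k_N/k_P = (A_N/A_P)·exp[−(E_N−E_P)/(RT)] = (A_N/A_P)·exp[(E_P−E_N)/(RT)].
(E_P−E_N)/(RT) = (39.9−77.5)×10³/(8.314×438) = -37600/3642 = -10.33.
k_N/k_P = (2.45×10^11/1.59×10^8)·exp(-10.33) = 1541 × 3.279×10^-5 = 0.0505.

0.0505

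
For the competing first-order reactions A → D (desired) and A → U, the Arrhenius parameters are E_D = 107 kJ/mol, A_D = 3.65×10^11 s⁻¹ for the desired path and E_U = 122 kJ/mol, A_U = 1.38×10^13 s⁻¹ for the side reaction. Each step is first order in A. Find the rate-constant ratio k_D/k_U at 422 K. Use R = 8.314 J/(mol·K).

k_D/k_U = (A_D/A_U)·exp[−(E_D−E_U)/(RT)] = (A_D/A_U)·exp[(E_U−E_D)/(RT)].
(E_U−E_D)/(RT) = (122−107)×10³/(8.314×422) = 15000/3509 = 4.275.
k_D/k_U = (3.65×10^11/1.38×10^13)·exp(4.275) = 0.02645 × 71.90 = 1.90.

1.90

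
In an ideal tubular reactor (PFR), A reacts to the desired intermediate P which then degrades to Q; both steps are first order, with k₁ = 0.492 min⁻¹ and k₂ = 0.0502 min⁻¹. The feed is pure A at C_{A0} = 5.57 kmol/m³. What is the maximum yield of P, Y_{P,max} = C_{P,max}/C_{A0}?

0.772

For a first-order series the maximum intermediate yield is C_{P,max}/C_{A0} = (k₁/k₂)^[k₂/(k₂−k₁)].
= (0.492/0.0502)^(0.0502/(0.0502−0.492)) = (9.801)^(-0.1136) = 0.7716.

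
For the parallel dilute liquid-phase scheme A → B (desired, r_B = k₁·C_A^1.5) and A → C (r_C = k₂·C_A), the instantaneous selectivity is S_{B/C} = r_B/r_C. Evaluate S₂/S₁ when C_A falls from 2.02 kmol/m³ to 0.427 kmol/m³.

S_{B/C} = (k₁/k₂)·C_A^0.5, so S₂/S₁ = (C_{A,2}/C_{A,1})^0.5.
= (0.427/2.02)^0.5 = (0.2114)^0.5 = 0.460.

0.460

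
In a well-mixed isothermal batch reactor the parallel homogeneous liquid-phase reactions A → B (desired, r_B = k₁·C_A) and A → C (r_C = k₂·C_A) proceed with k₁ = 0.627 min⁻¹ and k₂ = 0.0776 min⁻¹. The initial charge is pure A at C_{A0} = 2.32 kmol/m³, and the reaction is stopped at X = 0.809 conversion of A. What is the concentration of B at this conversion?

1.67 kmol/m³

C_A = C_{A0}(1−X) = 0.4431 kmol/m³.
Both paths are first order in A, so the instantaneous fraction to B is constant: dC_B/d(−C_A) = k₁/(k₁+k₂) = 0.8899.
C_B = 0.8899·(C_{A0}−C_A) = 0.8899×1.877 = 1.67 kmol/m³.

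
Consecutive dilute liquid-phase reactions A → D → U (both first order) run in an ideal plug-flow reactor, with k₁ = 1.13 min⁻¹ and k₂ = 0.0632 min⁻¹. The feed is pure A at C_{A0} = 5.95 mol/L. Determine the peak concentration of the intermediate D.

Evaluating C_D at τ_opt = ln(k₂/k₁)/(k₂−k₁) gives C_{D,max}/C_{A0} = (k₁/k₂)^[k₂/(k₂−k₁)].
= (1.13/0.0632)^(0.0632/(0.0632−1.13)) = (17.88)^(-0.05924) = 0.8430.
C_{D,max} = 0.8430×5.95 = 5.02 mol/L.

5.02 mol/L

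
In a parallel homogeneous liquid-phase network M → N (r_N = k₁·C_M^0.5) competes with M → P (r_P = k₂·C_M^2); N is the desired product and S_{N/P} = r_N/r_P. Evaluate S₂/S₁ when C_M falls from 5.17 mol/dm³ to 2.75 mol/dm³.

S_{N/P} = (k₁/k₂)·C_M^-1.5, so S₂/S₁ = (C_{M,2}/C_{M,1})^-1.5.
= (2.75/5.17)^(-1.5) = (0.5319)^(-1.5) = 2.58.

2.58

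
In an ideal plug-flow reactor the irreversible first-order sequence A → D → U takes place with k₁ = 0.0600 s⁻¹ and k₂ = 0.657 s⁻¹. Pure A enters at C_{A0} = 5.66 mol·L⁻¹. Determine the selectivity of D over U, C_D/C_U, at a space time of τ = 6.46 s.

0.262

Solving the coupled first-order balances gives C_D(τ) = [k₁/(k₂−k₁)]·C_{A0}·(e^(−k₁τ) − e^(−k₂τ)).
e^(−k₁τ) = e^(−0.0600×6.46) = e^(−0.3876) = 0.6787; e^(−k₂τ) = e^(−4.244) = 0.01435.
C_D = 0.0600×5.66/(0.657−0.0600) × (0.6787−0.01435) = 0.5688×0.6643 = 0.3779 mol·L⁻¹.
C_A = C_{A0}e^(−k₁τ) = 3.841 mol·L⁻¹, so C_U = C_{A0}−C_A−C_D = 1.441 mol·L⁻¹; C_D/C_U = 0.262.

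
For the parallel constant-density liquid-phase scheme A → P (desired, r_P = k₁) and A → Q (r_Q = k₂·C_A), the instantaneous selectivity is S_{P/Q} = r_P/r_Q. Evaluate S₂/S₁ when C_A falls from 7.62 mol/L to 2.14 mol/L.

3.56

S_{P/Q} = (k₁/k₂)·C_A⁻¹, so S₂/S₁ = (C_{A,2}/C_{A,1})⁻¹.
= 7.62/2.14 = 3.56.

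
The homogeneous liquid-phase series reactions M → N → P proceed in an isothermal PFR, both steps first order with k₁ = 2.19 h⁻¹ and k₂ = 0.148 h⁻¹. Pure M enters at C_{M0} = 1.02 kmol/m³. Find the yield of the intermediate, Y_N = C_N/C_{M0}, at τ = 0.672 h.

0.725

The intermediate concentration in a first-order A→B→C sequence is C_N = k₁C_{M0}(e^(−k₁τ) − e^(−k₂τ))/(k₂−k₁).
e^(−k₁τ) = e^(−2.19×0.672) = e^(−1.472) = 0.2295; e^(−k₂τ) = e^(−0.09946) = 0.9053.
C_N = 2.19×1.02/(0.148−2.19) × (0.2295−0.9053) = (-1.094)×(-0.6758) = 0.7393 kmol/m³.
Y_N = C_N/C_{M0} = 0.7393/1.02 = 0.725.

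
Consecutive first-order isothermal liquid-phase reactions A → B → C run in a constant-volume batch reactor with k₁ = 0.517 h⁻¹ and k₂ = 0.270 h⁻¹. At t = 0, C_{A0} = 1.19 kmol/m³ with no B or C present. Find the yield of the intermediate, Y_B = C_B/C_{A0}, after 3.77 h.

0.458

Solving the coupled first-order balances gives C_B(t) = [k₁/(k₂−k₁)]·C_{A0}·(e^(−k₁t) − e^(−k₂t)).
e^(−k₁t) = e^(−0.517×3.77) = e^(−1.949) = 0.1424; e^(−k₂t) = e^(−1.018) = 0.3614.
C_B = 0.517×1.19/(0.270−0.517) × (0.1424−0.3614) = (-2.491)×(-0.2189) = 0.5454 kmol/m³.
Y_B = C_B/C_{A0} = 0.5454/1.19 = 0.458.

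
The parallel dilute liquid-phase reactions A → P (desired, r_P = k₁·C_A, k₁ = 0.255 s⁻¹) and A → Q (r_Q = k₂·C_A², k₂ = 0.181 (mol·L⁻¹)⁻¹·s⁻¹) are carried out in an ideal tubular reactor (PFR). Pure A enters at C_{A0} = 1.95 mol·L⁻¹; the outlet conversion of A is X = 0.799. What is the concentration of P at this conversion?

0.878 mol·L⁻¹

C_A = C_{A0}(1−X) = 0.3919 mol·L⁻¹.
Along a PFR/batch, dC_P/dC_A = −r_P/(r_P+r_Q) = −k₁/(k₁+k₂·C_A).
Integrating from C_{A0} to C_A: C_P = (0.255/0.181)·ln[(0.255+0.181·1.95)/(0.255+0.181·0.392)] = 1.409·ln(0.6079/0.3259) = 0.8782 mol·L⁻¹.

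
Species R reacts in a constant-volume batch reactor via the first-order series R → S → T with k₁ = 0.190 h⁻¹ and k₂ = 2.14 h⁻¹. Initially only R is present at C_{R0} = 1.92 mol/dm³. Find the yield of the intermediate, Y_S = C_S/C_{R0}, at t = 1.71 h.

Solving the coupled first-order balances gives C_S(t) = [k₁/(k₂−k₁)]·C_{R0}·(e^(−k₁t) − e^(−k₂t)).
e^(−k₁t) = e^(−0.190×1.71) = e^(−0.3249) = 0.7226; e^(−k₂t) = e^(−3.659) = 0.02575.
C_S = 0.190×1.92/(2.14−0.190) × (0.7226−0.02575) = 0.1871×0.6969 = 0.1304 mol/dm³.
Y_S = C_S/C_{R0} = 0.1304/1.92 = 0.0679.

0.0679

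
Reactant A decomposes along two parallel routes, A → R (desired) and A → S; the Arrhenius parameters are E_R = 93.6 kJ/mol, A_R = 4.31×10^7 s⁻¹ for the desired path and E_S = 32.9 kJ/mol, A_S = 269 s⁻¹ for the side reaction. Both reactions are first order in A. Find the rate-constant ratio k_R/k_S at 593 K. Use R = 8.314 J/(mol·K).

k_R/k_S = (A_R/A_S)·exp[−(E_R−E_S)/(RT)] = (A_R/A_S)·exp[(E_S−E_R)/(RT)].
(E_S−E_R)/(RT) = (32.9−93.6)×10³/(8.314×593) = -60700/4930 = -12.31.
k_R/k_S = (4.31×10^7/269)·exp(-12.31) = 1.602×10^5 × 4.498×10^-6 = 0.721.
Since E_R > E_S, raising the temperature improves selectivity toward R.

0.721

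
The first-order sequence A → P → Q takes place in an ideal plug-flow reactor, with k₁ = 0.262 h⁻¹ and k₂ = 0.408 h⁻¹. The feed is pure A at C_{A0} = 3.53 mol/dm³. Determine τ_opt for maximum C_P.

Setting dC_P/dτ = 0 gives τ_opt = ln(k₂/k₁)/(k₂−k₁).
= ln(0.408/0.262)/(0.408−0.262) = ln(1.557)/0.1460 = 0.4429/0.1460 = 3.03 h.

3.03 h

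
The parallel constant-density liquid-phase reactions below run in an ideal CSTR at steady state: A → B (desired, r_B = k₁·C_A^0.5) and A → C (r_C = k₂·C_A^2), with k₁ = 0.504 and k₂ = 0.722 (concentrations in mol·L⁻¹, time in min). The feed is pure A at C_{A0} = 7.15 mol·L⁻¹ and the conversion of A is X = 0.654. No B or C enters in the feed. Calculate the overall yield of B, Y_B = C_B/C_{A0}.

Exit C_A = C_{A0}(1−X) = 7.15×0.346 = 2.474 mol·L⁻¹.
A CSTR operates uniformly at the exit composition, giving r_B = 0.7927 and r_C = 4.419 (each k·C_A^n at C_A = 2.474).
Fraction of consumed A going to B: r_B/(r_B+r_C) = 0.1521.
C_B = 0.1521·C_{A0}·X = 0.1521×7.15×0.654 = 0.711 mol·L⁻¹; Y_B = C_B/C_{A0} = 0.0995.

0.0995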